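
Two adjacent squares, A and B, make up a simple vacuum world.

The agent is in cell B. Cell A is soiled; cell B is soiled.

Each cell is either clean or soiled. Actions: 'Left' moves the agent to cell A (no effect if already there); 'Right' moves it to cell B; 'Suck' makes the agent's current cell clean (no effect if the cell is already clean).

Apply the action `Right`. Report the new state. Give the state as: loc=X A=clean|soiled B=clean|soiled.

start: loc=B A=soiled B=soiled
1. Right → loc=B A=soiled B=soiled

loc=B A=soiled B=soiled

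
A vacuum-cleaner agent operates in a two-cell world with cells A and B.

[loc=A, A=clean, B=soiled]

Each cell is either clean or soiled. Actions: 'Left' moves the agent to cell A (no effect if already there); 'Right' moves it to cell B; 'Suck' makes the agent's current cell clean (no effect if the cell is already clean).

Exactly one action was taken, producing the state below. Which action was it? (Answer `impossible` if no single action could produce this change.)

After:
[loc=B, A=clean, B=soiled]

Right

try  Left: loc=A A=clean B=soiled
try Right: loc=B A=clean B=soiled  ← match
try  Suck: loc=A A=clean B=soiled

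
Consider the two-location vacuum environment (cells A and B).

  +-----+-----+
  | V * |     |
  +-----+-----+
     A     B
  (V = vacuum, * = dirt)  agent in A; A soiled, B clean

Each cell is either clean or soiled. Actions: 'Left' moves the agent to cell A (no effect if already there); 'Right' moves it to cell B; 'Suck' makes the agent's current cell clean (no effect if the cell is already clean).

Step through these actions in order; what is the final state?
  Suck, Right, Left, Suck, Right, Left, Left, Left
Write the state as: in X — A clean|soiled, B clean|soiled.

[1] after Suck: in A — A clean, B clean
[2] after Right: in B — A clean, B clean
[3] after Left: in A — A clean, B clean
[4] after Suck: in A — A clean, B clean
[5] after Right: in B — A clean, B clean
[6] after Left: in A — A clean, B clean
[7] after Left: in A — A clean, B clean
[8] after Left: in A — A clean, B clean

in A — A clean, B clean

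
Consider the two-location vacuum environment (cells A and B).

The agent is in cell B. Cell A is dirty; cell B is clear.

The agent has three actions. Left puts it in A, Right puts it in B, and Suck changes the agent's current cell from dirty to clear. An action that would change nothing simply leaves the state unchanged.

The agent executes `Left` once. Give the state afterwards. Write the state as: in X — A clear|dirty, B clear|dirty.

in A — A dirty, B clear

start: in B — A dirty, B clear
1) do Left; now in A — A dirty, B clear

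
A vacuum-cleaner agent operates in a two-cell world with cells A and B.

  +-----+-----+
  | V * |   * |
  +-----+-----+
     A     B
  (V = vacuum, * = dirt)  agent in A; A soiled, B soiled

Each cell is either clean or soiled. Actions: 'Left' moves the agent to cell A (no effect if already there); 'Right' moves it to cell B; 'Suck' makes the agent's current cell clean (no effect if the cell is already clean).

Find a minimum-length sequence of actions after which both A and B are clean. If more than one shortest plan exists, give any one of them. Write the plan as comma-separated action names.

Suck, Right, Suck

step 1/3 (Suck): loc=A A=clean B=soiled
step 2/3 (Right): loc=B A=clean B=soiled
step 3/3 (Suck): loc=B A=clean B=clean
min 3: Suck A + move + Suck B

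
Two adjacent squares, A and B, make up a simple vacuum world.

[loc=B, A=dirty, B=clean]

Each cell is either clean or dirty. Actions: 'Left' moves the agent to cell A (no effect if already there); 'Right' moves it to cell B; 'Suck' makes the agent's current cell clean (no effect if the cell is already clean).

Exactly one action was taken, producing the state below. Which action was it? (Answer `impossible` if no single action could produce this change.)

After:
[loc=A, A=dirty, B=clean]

try  Left: loc=A A=dirty B=clean  ← match
try Right: loc=B A=dirty B=clean
try  Suck: loc=B A=dirty B=clean

Left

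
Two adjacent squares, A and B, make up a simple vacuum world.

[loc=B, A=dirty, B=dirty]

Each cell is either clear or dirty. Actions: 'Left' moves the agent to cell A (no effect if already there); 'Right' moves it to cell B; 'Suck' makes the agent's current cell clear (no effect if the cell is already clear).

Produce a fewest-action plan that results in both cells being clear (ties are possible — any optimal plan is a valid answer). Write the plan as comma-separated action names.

Suck, Left, Suck

step 1/3 (Suck): <B|dirty|clear>
step 2/3 (Left): <A|dirty|clear>
step 3/3 (Suck): <A|clear|clear>
min 3: Suck B + move + Suck A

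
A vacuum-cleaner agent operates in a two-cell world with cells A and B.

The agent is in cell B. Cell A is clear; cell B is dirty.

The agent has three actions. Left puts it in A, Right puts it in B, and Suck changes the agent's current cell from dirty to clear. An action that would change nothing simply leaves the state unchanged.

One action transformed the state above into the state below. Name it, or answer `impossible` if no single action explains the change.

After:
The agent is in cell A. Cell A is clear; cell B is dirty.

Left

try  Left: loc=A A=clear B=dirty  ← match
try Right: loc=B A=clear B=dirty
try  Suck: loc=B A=clear B=clear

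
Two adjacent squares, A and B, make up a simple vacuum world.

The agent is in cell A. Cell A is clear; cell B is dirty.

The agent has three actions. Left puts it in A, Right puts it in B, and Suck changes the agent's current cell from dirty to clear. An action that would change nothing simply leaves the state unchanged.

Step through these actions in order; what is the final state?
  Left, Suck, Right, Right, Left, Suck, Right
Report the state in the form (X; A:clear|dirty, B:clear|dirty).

1) do Left; now (A; A:clear, B:dirty)
2) do Suck; now (A; A:clear, B:dirty)
3) do Right; now (B; A:clear, B:dirty)
4) do Right; now (B; A:clear, B:dirty)
5) do Left; now (A; A:clear, B:dirty)
6) do Suck; now (A; A:clear, B:dirty)
7) do Right; now (B; A:clear, B:dirty)

(B; A:clear, B:dirty)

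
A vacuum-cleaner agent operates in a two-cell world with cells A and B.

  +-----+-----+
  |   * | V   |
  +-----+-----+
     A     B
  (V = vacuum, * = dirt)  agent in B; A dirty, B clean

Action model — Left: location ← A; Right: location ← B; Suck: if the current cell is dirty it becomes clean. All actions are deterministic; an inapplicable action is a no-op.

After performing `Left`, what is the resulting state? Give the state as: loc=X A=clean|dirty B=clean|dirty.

loc=A A=dirty B=clean

start: loc=B A=dirty B=clean
1) do Left; now loc=A A=dirty B=clean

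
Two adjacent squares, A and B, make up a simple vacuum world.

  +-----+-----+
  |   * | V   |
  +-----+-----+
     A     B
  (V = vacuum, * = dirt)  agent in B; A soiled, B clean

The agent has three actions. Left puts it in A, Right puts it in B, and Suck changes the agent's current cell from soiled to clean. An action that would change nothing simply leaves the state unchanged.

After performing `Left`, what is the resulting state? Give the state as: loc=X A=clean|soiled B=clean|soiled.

start: loc=B A=soiled B=clean
Left (#1): loc=A A=soiled B=clean

loc=A A=soiled B=clean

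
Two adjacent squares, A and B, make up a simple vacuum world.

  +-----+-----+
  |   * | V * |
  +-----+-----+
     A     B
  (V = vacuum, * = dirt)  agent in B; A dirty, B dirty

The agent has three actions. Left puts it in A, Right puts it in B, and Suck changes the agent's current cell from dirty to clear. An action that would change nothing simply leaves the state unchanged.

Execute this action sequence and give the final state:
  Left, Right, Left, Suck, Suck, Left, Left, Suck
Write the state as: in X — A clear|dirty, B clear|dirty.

[1] after Left: in A — A dirty, B dirty
[2] after Right: in B — A dirty, B dirty
[3] after Left: in A — A dirty, B dirty
[4] after Suck: in A — A clear, B dirty
[5] after Suck: in A — A clear, B dirty
[6] after Left: in A — A clear, B dirty
[7] after Left: in A — A clear, B dirty
[8] after Suck: in A — A clear, B dirty

in A — A clear, B dirty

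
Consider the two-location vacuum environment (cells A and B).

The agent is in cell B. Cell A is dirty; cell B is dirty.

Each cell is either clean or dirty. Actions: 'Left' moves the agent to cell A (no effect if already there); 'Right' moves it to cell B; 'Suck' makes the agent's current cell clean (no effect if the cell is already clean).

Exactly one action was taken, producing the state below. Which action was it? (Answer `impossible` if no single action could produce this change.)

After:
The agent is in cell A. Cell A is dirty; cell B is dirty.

try  Left: <A|dirty|dirty>  ← match
try Right: <B|dirty|dirty>
try  Suck: <B|dirty|clean>

Left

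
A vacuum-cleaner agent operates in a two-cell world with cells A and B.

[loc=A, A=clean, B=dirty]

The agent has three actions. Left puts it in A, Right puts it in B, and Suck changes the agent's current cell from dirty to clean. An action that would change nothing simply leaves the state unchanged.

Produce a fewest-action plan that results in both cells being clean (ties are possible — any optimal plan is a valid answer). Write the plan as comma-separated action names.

1. Right → loc=B A=clean B=dirty
2. Suck → loc=B A=clean B=clean
min 2: go B then Suck

Right, Suck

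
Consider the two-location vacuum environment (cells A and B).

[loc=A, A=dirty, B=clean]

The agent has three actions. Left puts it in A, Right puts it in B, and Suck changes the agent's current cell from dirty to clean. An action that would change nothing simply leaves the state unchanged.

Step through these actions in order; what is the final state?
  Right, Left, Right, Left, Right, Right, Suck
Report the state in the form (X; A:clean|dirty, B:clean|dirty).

(B; A:dirty, B:clean)

step 1/7 (Right): (B; A:dirty, B:clean)
step 2/7 (Left): (A; A:dirty, B:clean)
step 3/7 (Right): (B; A:dirty, B:clean)
step 4/7 (Left): (A; A:dirty, B:clean)
step 5/7 (Right): (B; A:dirty, B:clean)
step 6/7 (Right): (B; A:dirty, B:clean)
step 7/7 (Suck): (B; A:dirty, B:clean)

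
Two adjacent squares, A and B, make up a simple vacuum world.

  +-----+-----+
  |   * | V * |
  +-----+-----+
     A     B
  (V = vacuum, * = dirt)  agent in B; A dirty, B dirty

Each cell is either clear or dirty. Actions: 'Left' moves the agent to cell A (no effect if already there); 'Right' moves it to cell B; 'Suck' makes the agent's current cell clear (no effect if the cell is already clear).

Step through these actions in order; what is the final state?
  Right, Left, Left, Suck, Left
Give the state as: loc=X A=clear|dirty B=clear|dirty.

loc=A A=clear B=dirty

step 1/5 (Right): loc=B A=dirty B=dirty
step 2/5 (Left): loc=A A=dirty B=dirty
step 3/5 (Left): loc=A A=dirty B=dirty
step 4/5 (Suck): loc=A A=clear B=dirty
step 5/5 (Left): loc=A A=clear B=dirty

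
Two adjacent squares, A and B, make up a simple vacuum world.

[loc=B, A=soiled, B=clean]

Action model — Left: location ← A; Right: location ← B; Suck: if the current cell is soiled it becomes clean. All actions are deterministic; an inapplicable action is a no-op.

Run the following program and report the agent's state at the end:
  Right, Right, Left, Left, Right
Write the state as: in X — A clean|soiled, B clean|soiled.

in B — A soiled, B clean

t=1 Right ⇒ in B — A soiled, B clean
t=2 Right ⇒ in B — A soiled, B clean
t=3 Left ⇒ in A — A soiled, B clean
t=4 Left ⇒ in A — A soiled, B clean
t=5 Right ⇒ in B — A soiled, B clean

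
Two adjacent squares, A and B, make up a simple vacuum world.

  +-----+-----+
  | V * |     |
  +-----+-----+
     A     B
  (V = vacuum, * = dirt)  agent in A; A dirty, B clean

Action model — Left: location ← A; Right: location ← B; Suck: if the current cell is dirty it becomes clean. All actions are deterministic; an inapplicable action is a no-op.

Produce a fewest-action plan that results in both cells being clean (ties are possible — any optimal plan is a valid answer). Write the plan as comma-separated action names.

[1] after Suck: <A|clean|clean>
min 1: A is dirty, one Suck

Suck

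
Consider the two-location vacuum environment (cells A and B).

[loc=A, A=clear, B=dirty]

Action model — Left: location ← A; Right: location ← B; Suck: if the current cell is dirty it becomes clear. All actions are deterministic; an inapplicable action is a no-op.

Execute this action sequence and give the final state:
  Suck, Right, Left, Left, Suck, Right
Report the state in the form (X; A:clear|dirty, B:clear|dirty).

1) do Suck; now (A; A:clear, B:dirty)
2) do Right; now (B; A:clear, B:dirty)
3) do Left; now (A; A:clear, B:dirty)
4) do Left; now (A; A:clear, B:dirty)
5) do Suck; now (A; A:clear, B:dirty)
6) do Right; now (B; A:clear, B:dirty)

(B; A:clear, B:dirty)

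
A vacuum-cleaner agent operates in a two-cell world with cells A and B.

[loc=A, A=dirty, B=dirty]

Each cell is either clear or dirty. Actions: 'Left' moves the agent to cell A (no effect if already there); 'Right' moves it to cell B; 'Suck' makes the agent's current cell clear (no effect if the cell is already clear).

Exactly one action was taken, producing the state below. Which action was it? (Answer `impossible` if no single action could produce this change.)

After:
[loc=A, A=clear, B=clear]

try  Left: loc=A A=dirty B=dirty
try Right: loc=B A=dirty B=dirty
try  Suck: loc=A A=clear B=dirty
no single action produces the after-state

impossible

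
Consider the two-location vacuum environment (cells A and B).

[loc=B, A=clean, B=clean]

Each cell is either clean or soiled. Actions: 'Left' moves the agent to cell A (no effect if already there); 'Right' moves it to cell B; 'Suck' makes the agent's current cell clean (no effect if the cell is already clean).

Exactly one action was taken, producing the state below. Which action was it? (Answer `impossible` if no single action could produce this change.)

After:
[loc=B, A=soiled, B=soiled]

impossible

try  Left: <A|clean|clean>
try Right: <B|clean|clean>
try  Suck: <B|clean|clean>
no single action produces the after-state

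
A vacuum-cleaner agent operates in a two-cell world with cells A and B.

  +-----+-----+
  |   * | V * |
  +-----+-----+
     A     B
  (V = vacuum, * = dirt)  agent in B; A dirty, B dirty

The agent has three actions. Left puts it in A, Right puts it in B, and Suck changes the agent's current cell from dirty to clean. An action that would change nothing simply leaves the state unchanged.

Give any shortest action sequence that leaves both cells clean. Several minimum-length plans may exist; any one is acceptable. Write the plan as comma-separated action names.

Suck, Left, Suck

step 1/3 (Suck): loc=B A=dirty B=clean
step 2/3 (Left): loc=A A=dirty B=clean
step 3/3 (Suck): loc=A A=clean B=clean
min 3: Suck B + move + Suck A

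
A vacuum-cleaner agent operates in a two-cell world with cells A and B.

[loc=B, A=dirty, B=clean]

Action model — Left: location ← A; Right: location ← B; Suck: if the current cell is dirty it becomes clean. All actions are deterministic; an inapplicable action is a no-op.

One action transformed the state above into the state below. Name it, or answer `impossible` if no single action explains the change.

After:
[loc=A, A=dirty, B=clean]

try  Left: <A|dirty|clean>  ← match
try Right: <B|dirty|clean>
try  Suck: <B|dirty|clean>

Left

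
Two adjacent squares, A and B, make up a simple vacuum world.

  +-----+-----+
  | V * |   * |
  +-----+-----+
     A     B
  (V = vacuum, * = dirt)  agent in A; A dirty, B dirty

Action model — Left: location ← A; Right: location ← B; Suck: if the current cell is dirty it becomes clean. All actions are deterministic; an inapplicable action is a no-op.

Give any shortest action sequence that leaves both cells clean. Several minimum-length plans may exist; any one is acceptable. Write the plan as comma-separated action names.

1. Suck → loc=A A=clean B=dirty
2. Right → loc=B A=clean B=dirty
3. Suck → loc=B A=clean B=clean
min 3: Suck A + move + Suck B

Suck, Right, Suck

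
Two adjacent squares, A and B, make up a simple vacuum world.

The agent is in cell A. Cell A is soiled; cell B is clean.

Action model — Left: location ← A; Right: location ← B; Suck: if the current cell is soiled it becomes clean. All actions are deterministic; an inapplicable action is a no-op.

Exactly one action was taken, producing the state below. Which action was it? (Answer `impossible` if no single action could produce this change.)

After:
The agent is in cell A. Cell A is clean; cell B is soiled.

try  Left: <A|soiled|clean>
try Right: <B|soiled|clean>
try  Suck: <A|clean|clean>
no single action produces the after-state

impossible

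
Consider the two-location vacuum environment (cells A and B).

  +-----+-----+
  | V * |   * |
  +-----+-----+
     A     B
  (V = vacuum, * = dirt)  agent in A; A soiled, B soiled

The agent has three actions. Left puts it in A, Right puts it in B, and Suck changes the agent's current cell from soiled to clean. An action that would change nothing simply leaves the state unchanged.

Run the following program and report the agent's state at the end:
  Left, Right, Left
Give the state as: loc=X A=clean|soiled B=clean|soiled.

loc=A A=soiled B=soiled

[1] after Left: loc=A A=soiled B=soiled
[2] after Right: loc=B A=soiled B=soiled
[3] after Left: loc=A A=soiled B=soiled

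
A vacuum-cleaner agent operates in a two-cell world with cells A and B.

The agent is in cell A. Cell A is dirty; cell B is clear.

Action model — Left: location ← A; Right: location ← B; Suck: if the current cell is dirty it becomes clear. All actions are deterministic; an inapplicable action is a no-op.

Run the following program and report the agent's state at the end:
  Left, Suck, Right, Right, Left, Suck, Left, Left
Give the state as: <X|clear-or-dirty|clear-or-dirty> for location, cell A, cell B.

1) do Left; now <A|dirty|clear>
2) do Suck; now <A|clear|clear>
3) do Right; now <B|clear|clear>
4) do Right; now <B|clear|clear>
5) do Left; now <A|clear|clear>
6) do Suck; now <A|clear|clear>
7) do Left; now <A|clear|clear>
8) do Left; now <A|clear|clear>

<A|clear|clear>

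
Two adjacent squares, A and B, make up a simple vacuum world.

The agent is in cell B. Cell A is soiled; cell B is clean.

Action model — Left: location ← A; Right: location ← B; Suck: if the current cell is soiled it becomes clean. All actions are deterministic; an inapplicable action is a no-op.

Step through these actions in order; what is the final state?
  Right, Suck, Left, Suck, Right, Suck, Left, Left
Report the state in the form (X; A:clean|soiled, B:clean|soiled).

t=1 Right ⇒ (B; A:soiled, B:clean)
t=2 Suck ⇒ (B; A:soiled, B:clean)
t=3 Left ⇒ (A; A:soiled, B:clean)
t=4 Suck ⇒ (A; A:clean, B:clean)
t=5 Right ⇒ (B; A:clean, B:clean)
t=6 Suck ⇒ (B; A:clean, B:clean)
t=7 Left ⇒ (A; A:clean, B:clean)
t=8 Left ⇒ (A; A:clean, B:clean)

(A; A:clean, B:clean)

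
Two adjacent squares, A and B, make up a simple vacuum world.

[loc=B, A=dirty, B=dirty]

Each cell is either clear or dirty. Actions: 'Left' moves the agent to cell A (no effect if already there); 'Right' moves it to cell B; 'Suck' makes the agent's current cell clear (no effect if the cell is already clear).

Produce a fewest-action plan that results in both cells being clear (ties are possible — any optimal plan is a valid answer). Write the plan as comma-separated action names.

Suck, Left, Suck

step 1/3 (Suck): (B; A:dirty, B:clear)
step 2/3 (Left): (A; A:dirty, B:clear)
step 3/3 (Suck): (A; A:clear, B:clear)
min 3: Suck B + move + Suck A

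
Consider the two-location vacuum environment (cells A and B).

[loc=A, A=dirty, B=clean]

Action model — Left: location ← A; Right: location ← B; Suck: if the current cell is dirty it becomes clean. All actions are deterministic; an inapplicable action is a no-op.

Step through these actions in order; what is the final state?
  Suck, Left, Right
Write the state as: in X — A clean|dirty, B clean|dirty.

Suck (#1): in A — A clean, B clean
Left (#2): in A — A clean, B clean
Right (#3): in B — A clean, B clean

in B — A clean, B clean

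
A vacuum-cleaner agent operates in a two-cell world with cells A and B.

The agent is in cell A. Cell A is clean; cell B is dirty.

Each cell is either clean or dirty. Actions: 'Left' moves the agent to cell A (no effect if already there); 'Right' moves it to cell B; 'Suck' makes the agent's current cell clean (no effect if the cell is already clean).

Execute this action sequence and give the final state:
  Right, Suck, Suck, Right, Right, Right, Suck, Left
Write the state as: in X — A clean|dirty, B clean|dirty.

in A — A clean, B clean

Right (#1): in B — A clean, B dirty
Suck (#2): in B — A clean, B clean
Suck (#3): in B — A clean, B clean
Right (#4): in B — A clean, B clean
Right (#5): in B — A clean, B clean
Right (#6): in B — A clean, B clean
Suck (#7): in B — A clean, B clean
Left (#8): in A — A clean, B clean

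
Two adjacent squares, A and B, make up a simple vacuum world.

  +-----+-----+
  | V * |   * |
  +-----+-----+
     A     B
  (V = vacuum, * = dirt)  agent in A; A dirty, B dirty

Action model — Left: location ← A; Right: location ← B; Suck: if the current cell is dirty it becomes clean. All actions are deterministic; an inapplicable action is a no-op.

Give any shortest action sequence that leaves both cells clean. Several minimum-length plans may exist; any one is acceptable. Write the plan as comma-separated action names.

1. Suck → <A|clean|dirty>
2. Right → <B|clean|dirty>
3. Suck → <B|clean|clean>
min 3: Suck A + move + Suck B

Suck, Right, Suck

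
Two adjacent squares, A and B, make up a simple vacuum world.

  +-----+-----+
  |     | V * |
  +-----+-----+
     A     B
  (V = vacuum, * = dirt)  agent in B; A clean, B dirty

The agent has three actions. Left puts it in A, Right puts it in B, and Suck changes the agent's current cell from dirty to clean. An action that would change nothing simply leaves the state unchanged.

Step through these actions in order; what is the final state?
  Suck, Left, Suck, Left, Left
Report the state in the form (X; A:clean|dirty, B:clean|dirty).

(A; A:clean, B:clean)

1. Suck → (B; A:clean, B:clean)
2. Left → (A; A:clean, B:clean)
3. Suck → (A; A:clean, B:clean)
4. Left → (A; A:clean, B:clean)
5. Left → (A; A:clean, B:clean)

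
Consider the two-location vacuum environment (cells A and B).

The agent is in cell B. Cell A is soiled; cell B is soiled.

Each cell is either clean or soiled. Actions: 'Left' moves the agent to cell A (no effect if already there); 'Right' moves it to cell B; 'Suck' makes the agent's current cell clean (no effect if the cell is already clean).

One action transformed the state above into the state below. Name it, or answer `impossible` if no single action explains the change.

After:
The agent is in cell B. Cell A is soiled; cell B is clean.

Suck

try  Left: (A; A:soiled, B:soiled)
try Right: (B; A:soiled, B:soiled)
try  Suck: (B; A:soiled, B:clean)  ← match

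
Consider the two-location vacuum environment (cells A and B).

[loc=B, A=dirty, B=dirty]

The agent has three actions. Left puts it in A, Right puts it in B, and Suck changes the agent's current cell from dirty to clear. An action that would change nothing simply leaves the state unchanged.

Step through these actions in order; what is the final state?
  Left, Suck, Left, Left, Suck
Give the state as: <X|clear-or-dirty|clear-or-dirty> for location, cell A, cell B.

<A|clear|dirty>

1. Left → <A|dirty|dirty>
2. Suck → <A|clear|dirty>
3. Left → <A|clear|dirty>
4. Left → <A|clear|dirty>
5. Suck → <A|clear|dirty>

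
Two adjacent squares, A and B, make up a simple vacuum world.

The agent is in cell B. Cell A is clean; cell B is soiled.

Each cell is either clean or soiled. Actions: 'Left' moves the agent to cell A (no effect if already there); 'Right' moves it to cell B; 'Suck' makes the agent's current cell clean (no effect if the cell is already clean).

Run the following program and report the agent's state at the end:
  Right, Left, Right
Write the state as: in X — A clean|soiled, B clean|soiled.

in B — A clean, B soiled

[1] after Right: in B — A clean, B soiled
[2] after Left: in A — A clean, B soiled
[3] after Right: in B — A clean, B soiled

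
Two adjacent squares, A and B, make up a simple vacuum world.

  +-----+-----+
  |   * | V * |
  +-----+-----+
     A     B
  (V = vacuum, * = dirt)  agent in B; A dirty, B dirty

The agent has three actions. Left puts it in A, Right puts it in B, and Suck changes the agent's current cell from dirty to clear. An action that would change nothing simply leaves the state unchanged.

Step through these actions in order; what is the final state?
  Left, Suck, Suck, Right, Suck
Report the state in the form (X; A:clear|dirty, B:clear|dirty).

Left (#1): (A; A:dirty, B:dirty)
Suck (#2): (A; A:clear, B:dirty)
Suck (#3): (A; A:clear, B:dirty)
Right (#4): (B; A:clear, B:dirty)
Suck (#5): (B; A:clear, B:clear)

(B; A:clear, B:clear)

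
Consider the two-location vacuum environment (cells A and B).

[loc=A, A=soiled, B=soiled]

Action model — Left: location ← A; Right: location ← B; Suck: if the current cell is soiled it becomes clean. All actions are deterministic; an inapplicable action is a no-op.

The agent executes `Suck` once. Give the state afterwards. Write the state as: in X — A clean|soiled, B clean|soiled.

in A — A clean, B soiled

start: in A — A soiled, B soiled
step 1/1 (Suck): in A — A clean, B soiled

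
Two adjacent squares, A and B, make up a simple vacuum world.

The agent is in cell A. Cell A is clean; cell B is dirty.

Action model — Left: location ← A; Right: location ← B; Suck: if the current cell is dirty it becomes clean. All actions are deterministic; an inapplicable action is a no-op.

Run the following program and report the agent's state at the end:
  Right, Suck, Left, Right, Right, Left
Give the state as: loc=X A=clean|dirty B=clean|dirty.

step 1/6 (Right): loc=B A=clean B=dirty
step 2/6 (Suck): loc=B A=clean B=clean
step 3/6 (Left): loc=A A=clean B=clean
step 4/6 (Right): loc=B A=clean B=clean
step 5/6 (Right): loc=B A=clean B=clean
step 6/6 (Left): loc=A A=clean B=clean

loc=A A=clean B=clean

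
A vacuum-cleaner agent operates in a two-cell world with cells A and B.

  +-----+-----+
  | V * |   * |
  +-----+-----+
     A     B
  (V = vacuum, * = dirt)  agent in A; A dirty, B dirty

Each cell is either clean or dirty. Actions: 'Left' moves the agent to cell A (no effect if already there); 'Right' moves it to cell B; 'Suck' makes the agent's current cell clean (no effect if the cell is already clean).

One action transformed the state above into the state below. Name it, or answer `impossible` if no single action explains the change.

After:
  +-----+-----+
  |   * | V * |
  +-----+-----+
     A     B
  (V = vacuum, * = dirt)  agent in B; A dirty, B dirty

Right

try  Left: in A — A dirty, B dirty
try Right: in B — A dirty, B dirty  ← match
try  Suck: in A — A clean, B dirty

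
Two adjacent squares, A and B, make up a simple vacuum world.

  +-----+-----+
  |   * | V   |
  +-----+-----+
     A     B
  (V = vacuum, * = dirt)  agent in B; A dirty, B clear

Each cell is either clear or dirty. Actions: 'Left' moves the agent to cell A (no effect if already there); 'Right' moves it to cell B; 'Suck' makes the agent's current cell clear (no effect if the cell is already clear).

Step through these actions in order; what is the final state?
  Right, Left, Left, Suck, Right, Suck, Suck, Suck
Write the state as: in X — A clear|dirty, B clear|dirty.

in B — A clear, B clear

1. Right → in B — A dirty, B clear
2. Left → in A — A dirty, B clear
3. Left → in A — A dirty, B clear
4. Suck → in A — A clear, B clear
5. Right → in B — A clear, B clear
6. Suck → in B — A clear, B clear
7. Suck → in B — A clear, B clear
8. Suck → in B — A clear, B clear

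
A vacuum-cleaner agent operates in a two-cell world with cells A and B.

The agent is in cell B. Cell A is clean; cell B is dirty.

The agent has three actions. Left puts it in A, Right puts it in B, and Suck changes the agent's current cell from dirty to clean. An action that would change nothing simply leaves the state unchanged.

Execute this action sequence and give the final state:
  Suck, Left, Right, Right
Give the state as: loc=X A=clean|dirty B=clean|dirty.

loc=B A=clean B=clean

1) do Suck; now loc=B A=clean B=clean
2) do Left; now loc=A A=clean B=clean
3) do Right; now loc=B A=clean B=clean
4) do Right; now loc=B A=clean B=clean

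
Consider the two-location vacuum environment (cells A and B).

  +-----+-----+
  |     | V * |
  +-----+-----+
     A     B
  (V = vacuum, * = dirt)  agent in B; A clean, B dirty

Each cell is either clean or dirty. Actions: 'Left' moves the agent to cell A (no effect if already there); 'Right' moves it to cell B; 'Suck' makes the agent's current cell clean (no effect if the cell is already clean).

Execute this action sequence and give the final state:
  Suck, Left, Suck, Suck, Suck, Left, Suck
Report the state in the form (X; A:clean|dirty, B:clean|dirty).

1. Suck → (B; A:clean, B:clean)
2. Left → (A; A:clean, B:clean)
3. Suck → (A; A:clean, B:clean)
4. Suck → (A; A:clean, B:clean)
5. Suck → (A; A:clean, B:clean)
6. Left → (A; A:clean, B:clean)
7. Suck → (A; A:clean, B:clean)

(A; A:clean, B:clean)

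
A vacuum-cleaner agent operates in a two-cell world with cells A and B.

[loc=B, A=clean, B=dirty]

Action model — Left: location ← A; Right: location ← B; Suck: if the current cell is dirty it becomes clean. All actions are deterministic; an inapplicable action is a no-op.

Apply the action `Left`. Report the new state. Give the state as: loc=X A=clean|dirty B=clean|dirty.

start: loc=B A=clean B=dirty
1. Left → loc=A A=clean B=dirty

loc=A A=clean B=dirty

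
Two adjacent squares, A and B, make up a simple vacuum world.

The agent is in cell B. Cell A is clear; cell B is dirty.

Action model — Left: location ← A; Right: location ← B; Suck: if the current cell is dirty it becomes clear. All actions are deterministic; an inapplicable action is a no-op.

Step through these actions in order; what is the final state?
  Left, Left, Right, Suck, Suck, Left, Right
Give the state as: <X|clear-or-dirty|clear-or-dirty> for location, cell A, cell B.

<B|clear|clear>

Left (#1): <A|clear|dirty>
Left (#2): <A|clear|dirty>
Right (#3): <B|clear|dirty>
Suck (#4): <B|clear|clear>
Suck (#5): <B|clear|clear>
Left (#6): <A|clear|clear>
Right (#7): <B|clear|clear>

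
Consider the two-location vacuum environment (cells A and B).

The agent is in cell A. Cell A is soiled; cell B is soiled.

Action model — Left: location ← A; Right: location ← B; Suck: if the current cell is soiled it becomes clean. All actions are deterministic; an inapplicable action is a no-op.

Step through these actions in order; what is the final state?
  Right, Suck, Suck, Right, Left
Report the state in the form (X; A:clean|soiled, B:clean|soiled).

(A; A:soiled, B:clean)

step 1/5 (Right): (B; A:soiled, B:soiled)
step 2/5 (Suck): (B; A:soiled, B:clean)
step 3/5 (Suck): (B; A:soiled, B:clean)
step 4/5 (Right): (B; A:soiled, B:clean)
step 5/5 (Left): (A; A:soiled, B:clean)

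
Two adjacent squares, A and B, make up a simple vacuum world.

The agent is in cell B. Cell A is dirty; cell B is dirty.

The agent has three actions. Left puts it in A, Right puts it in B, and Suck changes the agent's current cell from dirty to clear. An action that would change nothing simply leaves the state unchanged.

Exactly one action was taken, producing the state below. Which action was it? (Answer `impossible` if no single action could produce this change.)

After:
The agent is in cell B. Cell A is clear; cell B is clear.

impossible

try  Left: loc=A A=dirty B=dirty
try Right: loc=B A=dirty B=dirty
try  Suck: loc=B A=dirty B=clear
no single action produces the after-state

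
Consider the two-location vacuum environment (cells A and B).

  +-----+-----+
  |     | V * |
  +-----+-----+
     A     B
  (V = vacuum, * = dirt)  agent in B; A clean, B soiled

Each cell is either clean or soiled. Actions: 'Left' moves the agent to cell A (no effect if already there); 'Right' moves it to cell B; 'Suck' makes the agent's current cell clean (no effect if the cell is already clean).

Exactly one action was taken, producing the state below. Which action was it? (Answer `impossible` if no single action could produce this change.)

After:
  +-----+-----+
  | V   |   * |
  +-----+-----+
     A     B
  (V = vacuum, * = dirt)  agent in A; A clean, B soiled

Left

try  Left: loc=A A=clean B=soiled  ← match
try Right: loc=B A=clean B=soiled
try  Suck: loc=B A=clean B=clean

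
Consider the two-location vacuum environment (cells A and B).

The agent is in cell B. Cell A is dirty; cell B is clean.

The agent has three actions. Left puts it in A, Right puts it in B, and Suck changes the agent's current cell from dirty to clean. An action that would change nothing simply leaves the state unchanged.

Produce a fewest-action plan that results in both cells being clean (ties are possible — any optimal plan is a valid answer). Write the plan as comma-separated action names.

1. Left → loc=A A=dirty B=clean
2. Suck → loc=A A=clean B=clean
min 2: go A then Suck

Left, Suck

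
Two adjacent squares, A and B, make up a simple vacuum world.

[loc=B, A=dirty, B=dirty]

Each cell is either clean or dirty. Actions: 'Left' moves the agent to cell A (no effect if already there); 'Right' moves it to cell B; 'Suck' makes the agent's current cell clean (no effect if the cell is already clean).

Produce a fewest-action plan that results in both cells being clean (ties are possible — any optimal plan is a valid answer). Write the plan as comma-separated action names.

Suck, Left, Suck

step 1/3 (Suck): (B; A:dirty, B:clean)
step 2/3 (Left): (A; A:dirty, B:clean)
step 3/3 (Suck): (A; A:clean, B:clean)
min 3: Suck B + move + Suck A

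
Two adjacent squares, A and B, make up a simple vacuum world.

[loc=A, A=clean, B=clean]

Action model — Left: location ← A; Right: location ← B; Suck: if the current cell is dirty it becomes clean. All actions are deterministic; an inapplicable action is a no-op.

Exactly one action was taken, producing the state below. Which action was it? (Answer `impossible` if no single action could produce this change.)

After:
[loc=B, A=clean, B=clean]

Right

try  Left: (A; A:clean, B:clean)
try Right: (B; A:clean, B:clean)  ← match
try  Suck: (A; A:clean, B:clean)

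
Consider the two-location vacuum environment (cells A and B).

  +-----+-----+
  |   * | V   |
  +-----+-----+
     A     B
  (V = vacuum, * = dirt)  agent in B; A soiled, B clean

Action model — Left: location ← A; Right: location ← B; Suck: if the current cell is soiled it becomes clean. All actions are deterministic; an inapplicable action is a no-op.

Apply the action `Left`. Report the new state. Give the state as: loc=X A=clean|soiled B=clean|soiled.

loc=A A=soiled B=clean

start: loc=B A=soiled B=clean
t=1 Left ⇒ loc=A A=soiled B=clean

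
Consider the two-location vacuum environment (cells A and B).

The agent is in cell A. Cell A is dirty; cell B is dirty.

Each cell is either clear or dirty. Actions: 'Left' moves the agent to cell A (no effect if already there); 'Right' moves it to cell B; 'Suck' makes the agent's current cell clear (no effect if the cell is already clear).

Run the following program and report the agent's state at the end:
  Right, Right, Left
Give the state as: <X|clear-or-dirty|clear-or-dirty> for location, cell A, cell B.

t=1 Right ⇒ <B|dirty|dirty>
t=2 Right ⇒ <B|dirty|dirty>
t=3 Left ⇒ <A|dirty|dirty>

<A|dirty|dirty>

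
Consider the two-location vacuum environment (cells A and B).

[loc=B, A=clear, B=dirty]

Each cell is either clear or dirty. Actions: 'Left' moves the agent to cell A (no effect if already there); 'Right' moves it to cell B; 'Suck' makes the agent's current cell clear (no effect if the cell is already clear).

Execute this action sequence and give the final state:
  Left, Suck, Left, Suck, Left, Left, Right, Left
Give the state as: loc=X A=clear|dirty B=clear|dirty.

[1] after Left: loc=A A=clear B=dirty
[2] after Suck: loc=A A=clear B=dirty
[3] after Left: loc=A A=clear B=dirty
[4] after Suck: loc=A A=clear B=dirty
[5] after Left: loc=A A=clear B=dirty
[6] after Left: loc=A A=clear B=dirty
[7] after Right: loc=B A=clear B=dirty
[8] after Left: loc=A A=clear B=dirty

loc=A A=clear B=dirty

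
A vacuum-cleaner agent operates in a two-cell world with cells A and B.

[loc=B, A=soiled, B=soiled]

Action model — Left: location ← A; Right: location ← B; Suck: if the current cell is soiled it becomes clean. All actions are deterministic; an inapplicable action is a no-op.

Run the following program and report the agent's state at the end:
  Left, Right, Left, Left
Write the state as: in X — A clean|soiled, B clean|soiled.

step 1/4 (Left): in A — A soiled, B soiled
step 2/4 (Right): in B — A soiled, B soiled
step 3/4 (Left): in A — A soiled, B soiled
step 4/4 (Left): in A — A soiled, B soiled

in A — A soiled, B soiled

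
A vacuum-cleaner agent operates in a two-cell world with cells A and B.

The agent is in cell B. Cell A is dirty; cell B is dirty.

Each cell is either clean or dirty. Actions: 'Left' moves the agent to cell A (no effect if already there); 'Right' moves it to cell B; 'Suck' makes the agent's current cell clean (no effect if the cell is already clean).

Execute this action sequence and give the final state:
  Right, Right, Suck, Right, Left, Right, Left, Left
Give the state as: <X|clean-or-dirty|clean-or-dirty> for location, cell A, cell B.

<A|dirty|clean>

t=1 Right ⇒ <B|dirty|dirty>
t=2 Right ⇒ <B|dirty|dirty>
t=3 Suck ⇒ <B|dirty|clean>
t=4 Right ⇒ <B|dirty|clean>
t=5 Left ⇒ <A|dirty|clean>
t=6 Right ⇒ <B|dirty|clean>
t=7 Left ⇒ <A|dirty|clean>
t=8 Left ⇒ <A|dirty|clean>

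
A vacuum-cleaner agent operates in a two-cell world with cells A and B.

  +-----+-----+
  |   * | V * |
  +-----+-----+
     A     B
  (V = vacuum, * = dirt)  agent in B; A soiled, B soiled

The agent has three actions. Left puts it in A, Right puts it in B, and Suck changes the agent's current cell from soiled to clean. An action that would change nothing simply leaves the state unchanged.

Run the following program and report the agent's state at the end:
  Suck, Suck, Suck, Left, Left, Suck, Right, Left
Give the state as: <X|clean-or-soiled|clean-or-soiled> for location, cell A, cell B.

t=1 Suck ⇒ <B|soiled|clean>
t=2 Suck ⇒ <B|soiled|clean>
t=3 Suck ⇒ <B|soiled|clean>
t=4 Left ⇒ <A|soiled|clean>
t=5 Left ⇒ <A|soiled|clean>
t=6 Suck ⇒ <A|clean|clean>
t=7 Right ⇒ <B|clean|clean>
t=8 Left ⇒ <A|clean|clean>

<A|clean|clean>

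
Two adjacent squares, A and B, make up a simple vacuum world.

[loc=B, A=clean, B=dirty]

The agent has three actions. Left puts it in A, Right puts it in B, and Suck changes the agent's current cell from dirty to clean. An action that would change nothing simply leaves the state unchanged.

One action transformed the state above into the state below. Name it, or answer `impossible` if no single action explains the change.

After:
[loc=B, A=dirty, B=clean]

try  Left: (A; A:clean, B:dirty)
try Right: (B; A:clean, B:dirty)
try  Suck: (B; A:clean, B:clean)
no single action produces the after-state

impossible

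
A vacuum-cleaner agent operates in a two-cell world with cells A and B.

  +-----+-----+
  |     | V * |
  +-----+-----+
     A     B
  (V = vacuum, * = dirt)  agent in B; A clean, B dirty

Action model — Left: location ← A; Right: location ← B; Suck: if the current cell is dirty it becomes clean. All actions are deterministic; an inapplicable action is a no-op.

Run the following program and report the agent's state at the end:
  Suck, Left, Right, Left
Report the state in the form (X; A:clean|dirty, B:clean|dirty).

t=1 Suck ⇒ (B; A:clean, B:clean)
t=2 Left ⇒ (A; A:clean, B:clean)
t=3 Right ⇒ (B; A:clean, B:clean)
t=4 Left ⇒ (A; A:clean, B:clean)

(A; A:clean, B:clean)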